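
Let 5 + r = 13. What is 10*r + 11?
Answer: 91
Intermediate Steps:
r = 8 (r = -5 + 13 = 8)
10*r + 11 = 10*8 + 11 = 80 + 11 = 91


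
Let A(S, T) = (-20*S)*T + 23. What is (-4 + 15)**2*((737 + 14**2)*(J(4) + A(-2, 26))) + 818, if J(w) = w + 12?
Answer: 121812365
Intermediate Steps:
J(w) = 12 + w
A(S, T) = 23 - 20*S*T (A(S, T) = -20*S*T + 23 = 23 - 20*S*T)
(-4 + 15)**2*((737 + 14**2)*(J(4) + A(-2, 26))) + 818 = (-4 + 15)**2*((737 + 14**2)*((12 + 4) + (23 - 20*(-2)*26))) + 818 = 11**2*((737 + 196)*(16 + (23 + 1040))) + 818 = 121*(933*(16 + 1063)) + 818 = 121*(933*1079) + 818 = 121*1006707 + 818 = 121811547 + 818 = 121812365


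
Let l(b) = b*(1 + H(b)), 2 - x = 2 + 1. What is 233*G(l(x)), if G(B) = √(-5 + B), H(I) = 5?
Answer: 233*I*√11 ≈ 772.77*I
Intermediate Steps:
x = -1 (x = 2 - (2 + 1) = 2 - 1*3 = 2 - 3 = -1)
l(b) = 6*b (l(b) = b*(1 + 5) = b*6 = 6*b)
233*G(l(x)) = 233*√(-5 + 6*(-1)) = 233*√(-5 - 6) = 233*√(-11) = 233*(I*√11) = 233*I*√11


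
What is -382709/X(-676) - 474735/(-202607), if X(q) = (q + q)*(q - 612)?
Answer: 32571852739/15339781184 ≈ 2.1234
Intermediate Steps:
X(q) = 2*q*(-612 + q) (X(q) = (2*q)*(-612 + q) = 2*q*(-612 + q))
-382709/X(-676) - 474735/(-202607) = -382709*(-1/(1352*(-612 - 676))) - 474735/(-202607) = -382709/(2*(-676)*(-1288)) - 474735*(-1/202607) = -382709/1741376 + 474735/202607 = 32571852739/15339781184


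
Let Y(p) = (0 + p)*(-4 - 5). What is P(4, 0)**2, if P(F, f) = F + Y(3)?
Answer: 529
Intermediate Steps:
Y(p) = -9*p (Y(p) = p*(-9) = -9*p)
P(F, f) = -27 + F (P(F, f) = F - 9*3 = F - 27 = -27 + F)
P(4, 0)**2 = (-27 + 4)**2 = (-23)**2 = 529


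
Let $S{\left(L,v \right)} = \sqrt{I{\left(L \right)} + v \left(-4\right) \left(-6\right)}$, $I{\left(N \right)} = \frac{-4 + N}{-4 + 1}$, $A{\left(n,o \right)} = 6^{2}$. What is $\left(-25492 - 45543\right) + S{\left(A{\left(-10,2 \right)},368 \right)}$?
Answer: $-71035 + \frac{4 \sqrt{4962}}{3} \approx -70941.0$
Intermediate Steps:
$A{\left(n,o \right)} = 36$
$I{\left(N \right)} = \frac{4}{3} - \frac{N}{3}$ ($I{\left(N \right)} = \frac{-4 + N}{-3} = \left(-4 + N\right) \left(- \frac{1}{3}\right) = \frac{4}{3} - \frac{N}{3}$)
$S{\left(L,v \right)} = \sqrt{\frac{4}{3} + 24 v - \frac{L}{3}}$ ($S{\left(L,v \right)} = \sqrt{\left(\frac{4}{3} - \frac{L}{3}\right) + v \left(-4\right) \left(-6\right)} = \sqrt{\left(\frac{4}{3} - \frac{L}{3}\right) + - 4 v \left(-6\right)} = \sqrt{\left(\frac{4}{3} - \frac{L}{3}\right) + 24 v} = \sqrt{\frac{4}{3} + 24 v - \frac{L}{3}}$)
$\left(-25492 - 45543\right) + S{\left(A{\left(-10,2 \right)},368 \right)} = \left(-25492 - 45543\right) + \frac{\sqrt{12 - 108 + 216 \cdot 368}}{3} = -71035 + \frac{\sqrt{12 - 108 + 79488}}{3} = -71035 + \frac{\sqrt{79392}}{3} = -71035 + \frac{4 \sqrt{4962}}{3}$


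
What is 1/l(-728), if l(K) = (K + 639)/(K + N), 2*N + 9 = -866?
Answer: 2331/178 ≈ 13.096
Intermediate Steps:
N = -875/2 (N = -9/2 + (½)*(-866) = -9/2 - 433 = -875/2 ≈ -437.50)
l(K) = (639 + K)/(-875/2 + K) (l(K) = (K + 639)/(K - 875/2) = (639 + K)/(-875/2 + K))
1/l(-728) = 1/(2*(639 - 728)/(-875 + 2*(-728))) = 1/(2*(-89)/(-875 - 1456)) = 1/(2*(-89)/(-2331)) = 1/(2*(-1/2331)*(-89)) = 1/(178/2331) = 2331/178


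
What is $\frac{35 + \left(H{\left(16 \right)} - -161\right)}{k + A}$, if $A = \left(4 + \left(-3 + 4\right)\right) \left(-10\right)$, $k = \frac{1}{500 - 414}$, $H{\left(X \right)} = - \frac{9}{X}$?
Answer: $- \frac{134461}{34392} \approx -3.9097$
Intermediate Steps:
$k = \frac{1}{86} \approx 0.011628$
$A = -50$ ($A = \left(4 + 1\right) \left(-10\right) = 5 \left(-10\right) = -50$)
$\frac{35 + \left(H{\left(16 \right)} - -161\right)}{k + A} = \frac{35 - \left(-161 + \frac{9}{16}\right)}{\frac{1}{86} - 50} = \frac{35 + \left(\left(-9\right) \frac{1}{16} + 161\right)}{- \frac{4299}{86}} = \left(35 + \left(- \frac{9}{16} + 161\right)\right) \left(- \frac{86}{4299}\right) = \left(35 + \frac{2567}{16}\right) \left(- \frac{86}{4299}\right) = \frac{3127}{16} \left(- \frac{86}{4299}\right) = - \frac{134461}{34392}$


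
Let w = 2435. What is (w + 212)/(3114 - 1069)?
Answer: 2647/2045 ≈ 1.2944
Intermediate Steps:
(w + 212)/(3114 - 1069) = (2435 + 212)/(3114 - 1069) = 2647/2045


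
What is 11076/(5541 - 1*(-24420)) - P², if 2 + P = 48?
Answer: -21128800/9987 ≈ -2115.6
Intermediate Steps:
P = 46 (P = -2 + 48 = 46)
11076/(5541 - 1*(-24420)) - P² = 11076/(5541 - 1*(-24420)) - 1*46² = 11076/(5541 + 24420) - 1*2116 = 11076/29961 - 2116 = 11076*(1/29961) - 2116 = 3692/9987 - 2116 = -21128800/9987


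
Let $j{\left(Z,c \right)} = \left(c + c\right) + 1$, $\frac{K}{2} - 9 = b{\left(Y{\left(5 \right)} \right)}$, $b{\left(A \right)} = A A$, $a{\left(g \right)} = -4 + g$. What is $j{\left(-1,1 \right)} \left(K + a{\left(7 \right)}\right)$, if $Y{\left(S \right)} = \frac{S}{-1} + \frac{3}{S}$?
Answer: $\frac{4479}{25} \approx 179.16$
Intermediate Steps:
$Y{\left(S \right)} = - S + \frac{3}{S}$ ($Y{\left(S \right)} = S \left(-1\right) + \frac{3}{S} = - S + \frac{3}{S}$)
$b{\left(A \right)} = A^{2}$
$K = \frac{1418}{25}$ ($K = 18 + 2 \left(\left(-1\right) 5 + \frac{3}{5}\right)^{2} = 18 + 2 \left(-5 + 3 \cdot \frac{1}{5}\right)^{2} = 18 + 2 \left(-5 + \frac{3}{5}\right)^{2} = 18 + 2 \left(- \frac{22}{5}\right)^{2} = 18 + 2 \cdot \frac{484}{25} = 18 + \frac{968}{25} = \frac{1418}{25} \approx 56.72$)
$j{\left(Z,c \right)} = 1 + 2 c$ ($j{\left(Z,c \right)} = 2 c + 1 = 1 + 2 c$)
$j{\left(-1,1 \right)} \left(K + a{\left(7 \right)}\right) = \left(1 + 2 \cdot 1\right) \left(\frac{1418}{25} + \left(-4 + 7\right)\right) = \left(1 + 2\right) \left(\frac{1418}{25} + 3\right) = 3 \cdot \frac{1493}{25} = \frac{4479}{25}$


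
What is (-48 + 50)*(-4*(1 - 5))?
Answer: 32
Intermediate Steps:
(-48 + 50)*(-4*(1 - 5)) = 2*(-4*(-4)) = 2*16 = 32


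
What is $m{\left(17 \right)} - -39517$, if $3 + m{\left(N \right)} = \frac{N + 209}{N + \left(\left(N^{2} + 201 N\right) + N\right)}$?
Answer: $\frac{73891293}{1870} \approx 39514.0$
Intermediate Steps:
$m{\left(N \right)} = -3 + \frac{209 + N}{N^{2} + 203 N}$ ($m{\left(N \right)} = -3 + \frac{N + 209}{N + \left(\left(N^{2} + 201 N\right) + N\right)} = -3 + \frac{209 + N}{N + \left(N^{2} + 202 N\right)} = -3 + \frac{209 + N}{N^{2} + 203 N}$)
$m{\left(17 \right)} - -39517 = \frac{209 - 10336 - 3 \cdot 17^{2}}{17 \left(203 + 17\right)} - -39517 = \frac{209 - 10336 - 867}{17 \cdot 220} + 39517 = \frac{1}{17} \cdot \frac{1}{220} \left(209 - 10336 - 867\right) + 39517 = \frac{1}{17} \cdot \frac{1}{220} \left(-10994\right) + 39517 = - \frac{5497}{1870} + 39517 = \frac{73891293}{1870}$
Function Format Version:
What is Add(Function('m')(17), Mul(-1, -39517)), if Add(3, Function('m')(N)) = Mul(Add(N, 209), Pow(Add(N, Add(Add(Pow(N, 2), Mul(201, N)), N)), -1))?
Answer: Rational(73891293, 1870) ≈ 39514.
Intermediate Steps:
Function('m')(N) = Add(-3, Mul(Pow(Add(Pow(N, 2), Mul(203, N)), -1), Add(209, N))) (Function('m')(N) = Add(-3, Mul(Add(N, 209), Pow(Add(N, Add(Add(Pow(N, 2), Mul(201, N)), N)), -1))) = Add(-3, Mul(Add(209, N), Pow(Add(N, Add(Pow(N, 2), Mul(202, N))), -1))) = Add(-3, Mul(Add(209, N), Pow(Add(Pow(N, 2), Mul(203, N)), -1))) = Add(-3, Mul(Pow(Add(Pow(N, 2), Mul(203, N)), -1), Add(209, N))))
Add(Function('m')(17), Mul(-1, -39517)) = Add(Mul(Pow(17, -1), Pow(Add(203, 17), -1), Add(209, Mul(-608, 17), Mul(-3, Pow(17, 2)))), Mul(-1, -39517)) = Add(Mul(Rational(1, 17), Pow(220, -1), Add(209, -10336, Mul(-3, 289))), 39517) = Add(Mul(Rational(1, 17), Rational(1, 220), Add(209, -10336, -867)), 39517) = Add(Mul(Rational(1, 17), Rational(1, 220), -10994), 39517) = Add(Rational(-5497, 1870), 39517) = Rational(73891293, 1870)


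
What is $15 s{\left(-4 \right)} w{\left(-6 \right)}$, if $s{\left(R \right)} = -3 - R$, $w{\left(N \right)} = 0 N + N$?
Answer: $-90$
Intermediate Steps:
$w{\left(N \right)} = N$ ($w{\left(N \right)} = 0 + N = N$)
$15 s{\left(-4 \right)} w{\left(-6 \right)} = 15 \left(-3 - -4\right) \left(-6\right) = 15 \left(-3 + 4\right) \left(-6\right) = 15 \cdot 1 \left(-6\right) = 15 \left(-6\right) = -90$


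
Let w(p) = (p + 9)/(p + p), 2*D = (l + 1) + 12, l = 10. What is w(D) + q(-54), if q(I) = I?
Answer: -2443/46 ≈ -53.109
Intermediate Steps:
D = 23/2 (D = ((10 + 1) + 12)/2 = (11 + 12)/2 = (½)*23 = 23/2 ≈ 11.500)
w(p) = (9 + p)/(2*p) (w(p) = (9 + p)/((2*p)) = (9 + p)*(1/(2*p)) = (9 + p)/(2*p))
w(D) + q(-54) = (9 + 23/2)/(2*(23/2)) - 54 = (½)*(2/23)*(41/2) - 54 = 41/46 - 54 = -2443/46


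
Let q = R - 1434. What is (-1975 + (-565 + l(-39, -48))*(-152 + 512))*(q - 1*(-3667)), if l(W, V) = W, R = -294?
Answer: -425445685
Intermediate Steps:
q = -1728 (q = -294 - 1434 = -1728)
(-1975 + (-565 + l(-39, -48))*(-152 + 512))*(q - 1*(-3667)) = (-1975 + (-565 - 39)*(-152 + 512))*(-1728 - 1*(-3667)) = (-1975 - 604*360)*(-1728 + 3667) = (-1975 - 217440)*1939 = -219415*1939 = -425445685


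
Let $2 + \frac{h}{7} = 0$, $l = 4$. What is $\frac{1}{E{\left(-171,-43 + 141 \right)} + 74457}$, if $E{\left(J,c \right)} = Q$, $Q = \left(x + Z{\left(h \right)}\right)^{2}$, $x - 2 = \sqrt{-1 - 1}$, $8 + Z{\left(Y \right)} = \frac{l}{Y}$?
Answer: $\frac{49 i}{616 \sqrt{2} + 3650231 i} \approx 1.3424 \cdot 10^{-5} + 3.2037 \cdot 10^{-9} i$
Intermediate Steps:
$h = -14$ ($h = -14 + 7 \cdot 0 = -14 + 0 = -14$)
$Z{\left(Y \right)} = -8 + \frac{4}{Y}$
$x = 2 + i \sqrt{2}$ ($x = 2 + \sqrt{-1 - 1} = 2 + \sqrt{-2} = 2 + i \sqrt{2} \approx 2.0 + 1.4142 i$)
$Q = \left(- \frac{44}{7} + i \sqrt{2}\right)^{2}$ ($Q = \left(\left(2 + i \sqrt{2}\right) - \left(8 - \frac{4}{-14}\right)\right)^{2} = \left(\left(2 + i \sqrt{2}\right) + \left(-8 + 4 \left(- \frac{1}{14}\right)\right)\right)^{2} = \left(\left(2 + i \sqrt{2}\right) - \frac{58}{7}\right)^{2} = \left(- \frac{44}{7} + i \sqrt{2}\right)^{2} \approx 37.51 - 17.779 i$)
$E{\left(J,c \right)} = \frac{1838}{49} - \frac{88 i \sqrt{2}}{7}$
$\frac{1}{E{\left(-171,-43 + 141 \right)} + 74457} = \frac{1}{\left(\frac{1838}{49} - \frac{88 i \sqrt{2}}{7}\right) + 74457} = \frac{1}{\frac{3650231}{49} - \frac{88 i \sqrt{2}}{7}}$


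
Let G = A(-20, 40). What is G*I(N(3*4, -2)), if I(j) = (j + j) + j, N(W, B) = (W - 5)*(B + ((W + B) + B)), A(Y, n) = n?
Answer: 5040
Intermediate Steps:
G = 40
N(W, B) = (-5 + W)*(W + 3*B) (N(W, B) = (-5 + W)*(B + ((B + W) + B)) = (-5 + W)*(B + (W + 2*B)) = (-5 + W)*(W + 3*B))
I(j) = 3*j (I(j) = 2*j + j = 3*j)
G*I(N(3*4, -2)) = 40*(3*((3*4)**2 - 15*(-2) - 15*4 + 3*(-2)*(3*4))) = 40*(3*(12**2 + 30 - 5*12 + 3*(-2)*12)) = 40*(3*(144 + 30 - 60 - 72)) = 40*(3*42) = 40*126 = 5040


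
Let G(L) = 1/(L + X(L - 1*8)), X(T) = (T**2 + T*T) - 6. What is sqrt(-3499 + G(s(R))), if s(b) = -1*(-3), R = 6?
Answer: 2*I*sqrt(1932311)/47 ≈ 59.152*I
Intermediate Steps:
X(T) = -6 + 2*T**2 (X(T) = (T**2 + T**2) - 6 = 2*T**2 - 6 = -6 + 2*T**2)
s(b) = 3
G(L) = 1/(-6 + L + 2*(-8 + L)**2) (G(L) = 1/(L + (-6 + 2*(L - 1*8)**2)) = 1/(L + (-6 + 2*(L - 8)**2)) = 1/(L + (-6 + 2*(-8 + L)**2)) = 1/(-6 + L + 2*(-8 + L)**2))
sqrt(-3499 + G(s(R))) = sqrt(-3499 + 1/(-6 + 3 + 2*(-8 + 3)**2)) = sqrt(-3499 + 1/(-6 + 3 + 2*(-5)**2)) = sqrt(-3499 + 1/(-6 + 3 + 2*25)) = sqrt(-3499 + 1/(-6 + 3 + 50)) = sqrt(-3499 + 1/47) = sqrt(-164452/47) = 2*I*sqrt(1932311)/47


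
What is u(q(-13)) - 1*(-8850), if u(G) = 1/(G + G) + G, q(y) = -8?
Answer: 141471/16 ≈ 8841.9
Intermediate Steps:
u(G) = G + 1/(2*G) (u(G) = 1/(2*G) + G = G + 1/(2*G))
u(q(-13)) - 1*(-8850) = (-8 + (½)/(-8)) - 1*(-8850) = (-8 + (½)*(-⅛)) + 8850 = (-8 - 1/16) + 8850 = -129/16 + 8850 = 141471/16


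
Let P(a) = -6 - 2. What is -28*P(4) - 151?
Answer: 73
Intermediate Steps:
P(a) = -8
-28*P(4) - 151 = -28*(-8) - 151 = 224 - 151 = 73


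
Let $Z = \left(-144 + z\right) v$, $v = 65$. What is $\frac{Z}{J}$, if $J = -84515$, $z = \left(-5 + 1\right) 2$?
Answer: $\frac{1976}{16903} \approx 0.1169$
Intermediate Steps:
$z = -8$ ($z = \left(-4\right) 2 = -8$)
$Z = -9880$ ($Z = \left(-144 - 8\right) 65 = \left(-152\right) 65 = -9880$)
$\frac{Z}{J} = - \frac{9880}{-84515} = \left(-9880\right) \left(- \frac{1}{84515}\right) = \frac{1976}{16903}$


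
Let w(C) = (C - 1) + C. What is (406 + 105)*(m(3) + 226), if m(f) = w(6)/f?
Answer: 352079/3 ≈ 1.1736e+5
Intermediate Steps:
w(C) = -1 + 2*C (w(C) = (-1 + C) + C = -1 + 2*C)
m(f) = 11/f (m(f) = (-1 + 2*6)/f = (-1 + 12)/f = 11/f)
(406 + 105)*(m(3) + 226) = (406 + 105)*(11/3 + 226) = 511*(11*(1/3) + 226) = 511*(11/3 + 226) = 511*(689/3) = 352079/3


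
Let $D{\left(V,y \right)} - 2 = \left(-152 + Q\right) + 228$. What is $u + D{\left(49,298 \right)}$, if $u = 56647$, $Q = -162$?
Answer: $56563$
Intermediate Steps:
$D{\left(V,y \right)} = -84$ ($D{\left(V,y \right)} = 2 + \left(\left(-152 - 162\right) + 228\right) = 2 + \left(-314 + 228\right) = 2 - 86 = -84$)
$u + D{\left(49,298 \right)} = 56647 - 84 = 56563$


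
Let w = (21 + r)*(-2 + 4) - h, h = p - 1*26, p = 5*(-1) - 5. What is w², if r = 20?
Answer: 13924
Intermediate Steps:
p = -10 (p = -5 - 5 = -10)
h = -36 (h = -10 - 1*26 = -10 - 26 = -36)
w = 118 (w = (21 + 20)*(-2 + 4) - 1*(-36) = 41*2 + 36 = 82 + 36 = 118)
w² = 118² = 13924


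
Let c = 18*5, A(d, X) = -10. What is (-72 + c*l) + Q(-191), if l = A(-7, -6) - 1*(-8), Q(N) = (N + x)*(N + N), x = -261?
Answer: 172412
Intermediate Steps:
Q(N) = 2*N*(-261 + N) (Q(N) = (N - 261)*(N + N) = (-261 + N)*(2*N) = 2*N*(-261 + N))
l = -2 (l = -10 - 1*(-8) = -10 + 8 = -2)
c = 90
(-72 + c*l) + Q(-191) = (-72 + 90*(-2)) + 2*(-191)*(-261 - 191) = (-72 - 180) + 2*(-191)*(-452) = -252 + 172664 = 172412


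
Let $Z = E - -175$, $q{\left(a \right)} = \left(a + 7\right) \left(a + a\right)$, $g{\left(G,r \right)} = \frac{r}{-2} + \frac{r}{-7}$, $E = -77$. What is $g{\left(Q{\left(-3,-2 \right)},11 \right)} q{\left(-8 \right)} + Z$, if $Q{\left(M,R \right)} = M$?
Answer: $- \frac{106}{7} \approx -15.143$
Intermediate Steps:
$g{\left(G,r \right)} = - \frac{9 r}{14}$ ($g{\left(G,r \right)} = r \left(- \frac{1}{2}\right) + r \left(- \frac{1}{7}\right) = - \frac{r}{2} - \frac{r}{7} = - \frac{9 r}{14}$)
$q{\left(a \right)} = 2 a \left(7 + a\right)$ ($q{\left(a \right)} = \left(7 + a\right) 2 a = 2 a \left(7 + a\right)$)
$Z = 98$ ($Z = -77 - -175 = -77 + 175 = 98$)
$g{\left(Q{\left(-3,-2 \right)},11 \right)} q{\left(-8 \right)} + Z = \left(- \frac{9}{14}\right) 11 \cdot 2 \left(-8\right) \left(7 - 8\right) + 98 = - \frac{99 \cdot 2 \left(-8\right) \left(-1\right)}{14} + 98 = \left(- \frac{99}{14}\right) 16 + 98 = - \frac{792}{7} + 98 = - \frac{106}{7}$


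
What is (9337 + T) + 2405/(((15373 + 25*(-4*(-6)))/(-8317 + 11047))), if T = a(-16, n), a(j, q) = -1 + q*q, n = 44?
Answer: 186613306/15973 ≈ 11683.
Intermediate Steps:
a(j, q) = -1 + q²
T = 1935 (T = -1 + 44² = -1 + 1936 = 1935)
(9337 + T) + 2405/(((15373 + 25*(-4*(-6)))/(-8317 + 11047))) = (9337 + 1935) + 2405/(((15373 + 25*(-4*(-6)))/(-8317 + 11047))) = 11272 + 2405/(((15373 + 25*24)/2730)) = 11272 + 2405/(((15373 + 600)*(1/2730))) = 11272 + 2405/((15973*(1/2730))) = 11272 + 2405/(15973/2730) = 11272 + 2405*(2730/15973) = 11272 + 6565650/15973 = 186613306/15973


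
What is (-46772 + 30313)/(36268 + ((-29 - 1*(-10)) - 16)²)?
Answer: -16459/37493 ≈ -0.43899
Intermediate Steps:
(-46772 + 30313)/(36268 + ((-29 - 1*(-10)) - 16)²) = -16459/(36268 + ((-29 + 10) - 16)²) = -16459/(36268 + (-19 - 16)²) = -16459/(36268 + (-35)²) = -16459/(36268 + 1225) = -16459/37493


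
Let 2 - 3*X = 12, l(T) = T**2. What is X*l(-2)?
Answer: -40/3 ≈ -13.333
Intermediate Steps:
X = -10/3 (X = 2/3 - 1/3*12 = 2/3 - 4 = -10/3 ≈ -3.3333)
X*l(-2) = -10/3*(-2)**2 = -10/3*4 = -40/3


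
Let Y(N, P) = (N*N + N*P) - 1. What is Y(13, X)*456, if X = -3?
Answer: 58824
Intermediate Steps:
Y(N, P) = -1 + N² + N*P (Y(N, P) = (N² + N*P) - 1 = -1 + N² + N*P)
Y(13, X)*456 = (-1 + 13² + 13*(-3))*456 = (-1 + 169 - 39)*456 = 129*456 = 58824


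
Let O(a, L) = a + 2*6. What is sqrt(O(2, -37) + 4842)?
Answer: 2*sqrt(1214) ≈ 69.685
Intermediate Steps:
O(a, L) = 12 + a (O(a, L) = a + 12 = 12 + a)
sqrt(O(2, -37) + 4842) = sqrt((12 + 2) + 4842) = sqrt(14 + 4842) = sqrt(4856) = 2*sqrt(1214)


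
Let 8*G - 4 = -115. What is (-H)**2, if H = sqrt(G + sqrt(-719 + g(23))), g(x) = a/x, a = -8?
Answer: -111/8 + I*sqrt(380535)/23 ≈ -13.875 + 26.821*I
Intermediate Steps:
g(x) = -8/x
G = -111/8 (G = 1/2 + (1/8)*(-115) = 1/2 - 115/8 = -111/8 ≈ -13.875)
H = sqrt(-111/8 + I*sqrt(380535)/23) (H = sqrt(-111/8 + sqrt(-719 - 8/23)) = sqrt(-111/8 + sqrt(-16545/23)) = sqrt(-111/8 + I*sqrt(380535)/23) ≈ 2.8568 + 4.6943*I)
(-H)**2 = (-sqrt(-117438 + 368*I*sqrt(380535))/92)**2 = -111/8 + I*sqrt(380535)/23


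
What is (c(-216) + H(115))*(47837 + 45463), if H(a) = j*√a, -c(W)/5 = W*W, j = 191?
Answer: -21765024000 + 17820300*√115 ≈ -2.1574e+10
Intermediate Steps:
c(W) = -5*W² (c(W) = -5*W*W = -5*W²)
H(a) = 191*√a
(c(-216) + H(115))*(47837 + 45463) = (-5*(-216)² + 191*√115)*(47837 + 45463) = (-5*46656 + 191*√115)*93300 = (-233280 + 191*√115)*93300 = -21765024000 + 17820300*√115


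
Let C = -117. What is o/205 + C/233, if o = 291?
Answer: 43818/47765 ≈ 0.91737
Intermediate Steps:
o/205 + C/233 = 291/205 - 117/233 = 43818/47765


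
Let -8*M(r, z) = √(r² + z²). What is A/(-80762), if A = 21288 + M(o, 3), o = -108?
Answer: -10644/40381 + 3*√1297/646096 ≈ -0.26342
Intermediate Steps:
M(r, z) = -√(r² + z²)/8
A = 21288 - 3*√1297/8 (A = 21288 - √((-108)² + 3²)/8 = 21288 - √(11664 + 9)/8 = 21288 - 3*√1297/8 ≈ 21275.)
A/(-80762) = (21288 - 3*√1297/8)/(-80762) = (21288 - 3*√1297/8)*(-1/80762) = -10644/40381 + 3*√1297/646096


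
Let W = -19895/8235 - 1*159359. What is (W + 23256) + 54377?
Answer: -134606701/1647 ≈ -81728.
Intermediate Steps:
W = -262468252/1647 (W = -19895*1/8235 - 159359 = -3979/1647 - 159359 = -262468252/1647 ≈ -1.5936e+5)
(W + 23256) + 54377 = (-262468252/1647 + 23256) + 54377 = -224165620/1647 + 54377 = -134606701/1647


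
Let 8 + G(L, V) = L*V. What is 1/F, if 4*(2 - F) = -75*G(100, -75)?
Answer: -1/140773 ≈ -7.1036e-6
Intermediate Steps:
G(L, V) = -8 + L*V
F = -140773 (F = 2 - (-75)*(-8 + 100*(-75))/4 = 2 - (-75)*(-8 - 7500)/4 = 2 - (-75)*(-7508)/4 = 2 - 1/4*563100 = 2 - 140775 = -140773)
1/F = 1/(-140773) = -1/140773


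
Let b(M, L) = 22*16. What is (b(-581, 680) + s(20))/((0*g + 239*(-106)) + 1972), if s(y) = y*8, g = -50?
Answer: -256/11681 ≈ -0.021916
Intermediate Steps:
s(y) = 8*y
b(M, L) = 352
(b(-581, 680) + s(20))/((0*g + 239*(-106)) + 1972) = (352 + 8*20)/((0*(-50) + 239*(-106)) + 1972) = (352 + 160)/((0 - 25334) + 1972) = 512/(-25334 + 1972) = 512/(-23362) = 512*(-1/23362) = -256/11681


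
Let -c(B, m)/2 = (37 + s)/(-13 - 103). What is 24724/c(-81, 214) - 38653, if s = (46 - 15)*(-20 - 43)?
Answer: -18873285/479 ≈ -39401.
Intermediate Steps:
s = -1953 (s = 31*(-63) = -1953)
c(B, m) = -958/29 (c(B, m) = -2*(37 - 1953)/(-13 - 103) = -(-3832)/(-116) = -(-3832)*(-1)/116 = -2*479/29 = -958/29)
24724/c(-81, 214) - 38653 = 24724/(-958/29) - 38653 = 24724*(-29/958) - 38653 = -358498/479 - 38653 = -18873285/479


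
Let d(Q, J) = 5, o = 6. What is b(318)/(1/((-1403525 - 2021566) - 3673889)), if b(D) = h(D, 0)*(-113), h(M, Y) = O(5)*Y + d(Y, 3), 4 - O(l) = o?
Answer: 4010923700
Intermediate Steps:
O(l) = -2 (O(l) = 4 - 1*6 = 4 - 6 = -2)
h(M, Y) = 5 - 2*Y (h(M, Y) = -2*Y + 5 = 5 - 2*Y)
b(D) = -565 (b(D) = (5 - 2*0)*(-113) = (5 + 0)*(-113) = 5*(-113) = -565)
b(318)/(1/((-1403525 - 2021566) - 3673889)) = -565/(1/((-1403525 - 2021566) - 3673889)) = -565/(1/(-3425091 - 3673889)) = -565/(1/(-7098980)) = -565/(-1/7098980) = -565*(-7098980) = 4010923700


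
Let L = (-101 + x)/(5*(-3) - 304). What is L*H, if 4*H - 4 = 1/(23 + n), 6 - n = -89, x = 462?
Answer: -15523/13688 ≈ -1.1341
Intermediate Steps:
n = 95 (n = 6 - 1*(-89) = 6 + 89 = 95)
L = -361/319 (L = (-101 + 462)/(5*(-3) - 304) = 361/(-15 - 304) = 361/(-319) = 361*(-1/319) = -361/319 ≈ -1.1317)
H = 473/472 (H = 1 + 1/(4*(23 + 95)) = 1 + (¼)/118 = 1 + (¼)*(1/118) = 1 + 1/472 = 473/472 ≈ 1.0021)
L*H = -361/319*473/472 = -15523/13688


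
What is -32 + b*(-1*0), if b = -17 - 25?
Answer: -32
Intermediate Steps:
b = -42
-32 + b*(-1*0) = -32 - (-42)*0 = -32 - 42*0 = -32 + 0 = -32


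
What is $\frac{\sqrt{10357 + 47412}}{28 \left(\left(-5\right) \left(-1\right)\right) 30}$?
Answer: $\frac{\sqrt{57769}}{4200} \approx 0.057227$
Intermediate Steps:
$\frac{\sqrt{10357 + 47412}}{28 \left(\left(-5\right) \left(-1\right)\right) 30} = \frac{\sqrt{57769}}{28 \cdot 5 \cdot 30} = \frac{\sqrt{57769}}{140 \cdot 30} = \frac{\sqrt{57769}}{4200}$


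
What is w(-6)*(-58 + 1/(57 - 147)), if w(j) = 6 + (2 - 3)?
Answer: -5221/18 ≈ -290.06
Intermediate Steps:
w(j) = 5 (w(j) = 6 - 1 = 5)
w(-6)*(-58 + 1/(57 - 147)) = 5*(-58 + 1/(57 - 147)) = 5*(-58 + 1/(-90)) = 5*(-58 - 1/90) = 5*(-5221/90) = -5221/18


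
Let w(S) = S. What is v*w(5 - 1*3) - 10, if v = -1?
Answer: -12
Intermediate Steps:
v*w(5 - 1*3) - 10 = -(5 - 1*3) - 10 = -(5 - 3) - 10 = -1*2 - 10 = -2 - 10 = -12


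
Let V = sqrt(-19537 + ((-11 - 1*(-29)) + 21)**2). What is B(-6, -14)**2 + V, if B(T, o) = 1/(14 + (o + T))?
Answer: 1/36 + 4*I*sqrt(1126) ≈ 0.027778 + 134.22*I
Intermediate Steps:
B(T, o) = 1/(14 + T + o) (B(T, o) = 1/(14 + (T + o)) = 1/(14 + T + o))
V = 4*I*sqrt(1126) (V = sqrt(-19537 + ((-11 + 29) + 21)**2) = sqrt(-19537 + (18 + 21)**2) = sqrt(-19537 + 39**2) = sqrt(-19537 + 1521) = sqrt(-18016) = 4*I*sqrt(1126) ≈ 134.22*I)
B(-6, -14)**2 + V = (1/(14 - 6 - 14))**2 + 4*I*sqrt(1126) = (1/(-6))**2 + 4*I*sqrt(1126) = (-1/6)**2 + 4*I*sqrt(1126) = 1/36 + 4*I*sqrt(1126)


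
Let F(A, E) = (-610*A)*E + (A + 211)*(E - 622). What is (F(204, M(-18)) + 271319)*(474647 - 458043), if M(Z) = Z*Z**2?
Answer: 12010121325356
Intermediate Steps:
M(Z) = Z**3
F(A, E) = (-622 + E)*(211 + A) - 610*A*E (F(A, E) = -610*A*E + (211 + A)*(-622 + E) = -610*A*E + (-622 + E)*(211 + A) = (-622 + E)*(211 + A) - 610*A*E)
(F(204, M(-18)) + 271319)*(474647 - 458043) = ((-131242 - 622*204 + 211*(-18)**3 - 609*204*(-18)**3) + 271319)*(474647 - 458043) = ((-131242 - 126888 + 211*(-5832) - 609*204*(-5832)) + 271319)*16604 = ((-131242 - 126888 - 1230552 + 724544352) + 271319)*16604 = (723055670 + 271319)*16604 = 723326989*16604 = 12010121325356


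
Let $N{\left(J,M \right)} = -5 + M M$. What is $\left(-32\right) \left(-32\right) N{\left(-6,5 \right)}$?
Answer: $20480$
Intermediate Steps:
$N{\left(J,M \right)} = -5 + M^{2}$
$\left(-32\right) \left(-32\right) N{\left(-6,5 \right)} = \left(-32\right) \left(-32\right) \left(-5 + 5^{2}\right) = 1024 \left(-5 + 25\right) = 1024 \cdot 20 = 20480$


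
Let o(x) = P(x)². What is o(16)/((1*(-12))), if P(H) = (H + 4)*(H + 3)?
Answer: -36100/3 ≈ -12033.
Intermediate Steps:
P(H) = (3 + H)*(4 + H) (P(H) = (4 + H)*(3 + H) = (3 + H)*(4 + H))
o(x) = (12 + x² + 7*x)²
o(16)/((1*(-12))) = (12 + 16² + 7*16)²/((1*(-12))) = (12 + 256 + 112)²/(-12) = -1/12*380² = -1/12*144400 = -36100/3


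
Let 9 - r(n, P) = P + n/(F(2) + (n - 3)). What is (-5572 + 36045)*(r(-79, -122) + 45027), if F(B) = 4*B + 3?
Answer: 97700673747/71 ≈ 1.3761e+9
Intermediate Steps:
F(B) = 3 + 4*B
r(n, P) = 9 - P - n/(8 + n) (r(n, P) = 9 - (P + n/((3 + 4*2) + (n - 3))) = 9 - (P + n/((3 + 8) + (-3 + n))) = 9 - (P + n/(11 + (-3 + n))) = 9 - (P + n/(8 + n)) = 9 + (-P - n/(8 + n)) = 9 - P - n/(8 + n))
(-5572 + 36045)*(r(-79, -122) + 45027) = (-5572 + 36045)*((72 - 8*(-122) + 8*(-79) - 1*(-122)*(-79))/(8 - 79) + 45027) = 30473*((72 + 976 - 632 - 9638)/(-71) + 45027) = 30473*(-1/71*(-9222) + 45027) = 30473*(9222/71 + 45027) = 30473*(3206139/71) = 97700673747/71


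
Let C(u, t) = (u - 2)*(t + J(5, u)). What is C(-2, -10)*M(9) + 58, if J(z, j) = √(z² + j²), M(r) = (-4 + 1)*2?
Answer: -182 + 24*√29 ≈ -52.756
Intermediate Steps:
M(r) = -6 (M(r) = -3*2 = -6)
J(z, j) = √(j² + z²)
C(u, t) = (-2 + u)*(t + √(25 + u²)) (C(u, t) = (u - 2)*(t + √(u² + 5²)) = (-2 + u)*(t + √(u² + 25)) = (-2 + u)*(t + √(25 + u²)))
C(-2, -10)*M(9) + 58 = (-2*(-10) - 2*√(25 + (-2)²) - 10*(-2) - 2*√(25 + (-2)²))*(-6) + 58 = (20 - 2*√(25 + 4) + 20 - 2*√(25 + 4))*(-6) + 58 = (20 - 2*√29 + 20 - 2*√29)*(-6) + 58 = (40 - 4*√29)*(-6) + 58 = (-240 + 24*√29) + 58 = -182 + 24*√29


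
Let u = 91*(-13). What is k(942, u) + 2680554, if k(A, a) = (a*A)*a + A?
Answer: 1321000134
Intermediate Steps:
u = -1183
k(A, a) = A + A*a**2 (k(A, a) = (A*a)*a + A = A*a**2 + A = A + A*a**2)
k(942, u) + 2680554 = 942*(1 + (-1183)**2) + 2680554 = 942*(1 + 1399489) + 2680554 = 942*1399490 + 2680554 = 1318319580 + 2680554 = 1321000134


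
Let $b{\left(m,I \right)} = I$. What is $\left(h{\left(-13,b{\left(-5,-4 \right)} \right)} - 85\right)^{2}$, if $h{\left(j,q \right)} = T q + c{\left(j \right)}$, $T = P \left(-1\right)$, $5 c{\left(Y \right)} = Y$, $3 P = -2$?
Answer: $\frac{1833316}{225} \approx 8148.1$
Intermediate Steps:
$P = - \frac{2}{3}$ ($P = \frac{1}{3} \left(-2\right) = - \frac{2}{3} \approx -0.66667$)
$c{\left(Y \right)} = \frac{Y}{5}$
$T = \frac{2}{3}$ ($T = \left(- \frac{2}{3}\right) \left(-1\right) = \frac{2}{3} \approx 0.66667$)
$h{\left(j,q \right)} = \frac{j}{5} + \frac{2 q}{3}$ ($h{\left(j,q \right)} = \frac{2 q}{3} + \frac{j}{5} = \frac{j}{5} + \frac{2 q}{3}$)
$\left(h{\left(-13,b{\left(-5,-4 \right)} \right)} - 85\right)^{2} = \left(\left(\frac{1}{5} \left(-13\right) + \frac{2}{3} \left(-4\right)\right) - 85\right)^{2} = \left(\left(- \frac{13}{5} - \frac{8}{3}\right) - 85\right)^{2} = \left(- \frac{79}{15} - 85\right)^{2} = \left(- \frac{1354}{15}\right)^{2} = \frac{1833316}{225}$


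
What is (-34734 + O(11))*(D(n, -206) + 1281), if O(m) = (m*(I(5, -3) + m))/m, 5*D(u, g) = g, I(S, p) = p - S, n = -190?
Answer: -215297469/5 ≈ -4.3060e+7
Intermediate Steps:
D(u, g) = g/5
O(m) = -8 + m (O(m) = (m*((-3 - 1*5) + m))/m = (m*((-3 - 5) + m))/m = (m*(-8 + m))/m = -8 + m)
(-34734 + O(11))*(D(n, -206) + 1281) = (-34734 + (-8 + 11))*((1/5)*(-206) + 1281) = (-34734 + 3)*(-206/5 + 1281) = -34731*6199/5 = -215297469/5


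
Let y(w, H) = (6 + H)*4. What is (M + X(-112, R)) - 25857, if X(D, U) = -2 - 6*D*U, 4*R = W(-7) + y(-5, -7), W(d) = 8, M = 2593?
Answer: -22594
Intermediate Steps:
y(w, H) = 24 + 4*H
R = 1 (R = (8 + (24 + 4*(-7)))/4 = (8 + (24 - 28))/4 = (8 - 4)/4 = (¼)*4 = 1)
X(D, U) = -2 - 6*D*U
(M + X(-112, R)) - 25857 = (2593 + (-2 - 6*(-112)*1)) - 25857 = (2593 + (-2 + 672)) - 25857 = (2593 + 670) - 25857 = 3263 - 25857 = -22594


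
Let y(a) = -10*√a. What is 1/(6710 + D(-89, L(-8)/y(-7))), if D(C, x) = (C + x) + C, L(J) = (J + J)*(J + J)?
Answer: 285775/1866686396 - 40*I*√7/466671599 ≈ 0.00015309 - 2.2678e-7*I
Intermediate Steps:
L(J) = 4*J² (L(J) = (2*J)*(2*J) = 4*J²)
D(C, x) = x + 2*C
1/(6710 + D(-89, L(-8)/y(-7))) = 1/(6710 + ((4*(-8)²)/((-10*I*√7)) + 2*(-89))) = 1/(6710 + ((4*64)/((-10*I*√7)) - 178)) = 1/(6710 + (256/((-10*I*√7)) - 178)) = 1/(6710 + (256*(I*√7/70) - 178)) = 1/(6710 + (128*I*√7/35 - 178)) = 1/(6710 + (-178 + 128*I*√7/35)) = 1/(6532 + 128*I*√7/35)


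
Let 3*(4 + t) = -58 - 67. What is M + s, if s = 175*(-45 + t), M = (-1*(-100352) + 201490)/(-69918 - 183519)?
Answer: -4021502242/253437 ≈ -15868.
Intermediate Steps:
t = -137/3 (t = -4 + (-58 - 67)/3 = -4 + (1/3)*(-125) = -4 - 125/3 = -137/3 ≈ -45.667)
M = -100614/84479 (M = (100352 + 201490)/(-253437) = 301842*(-1/253437) = -100614/84479 ≈ -1.1910)
s = -47600/3 (s = 175*(-45 - 137/3) = 175*(-272/3) = -47600/3 ≈ -15867.)
M + s = -100614/84479 - 47600/3 = -4021502242/253437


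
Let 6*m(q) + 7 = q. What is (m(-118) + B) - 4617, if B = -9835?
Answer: -86837/6 ≈ -14473.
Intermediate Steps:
m(q) = -7/6 + q/6
(m(-118) + B) - 4617 = ((-7/6 + (⅙)*(-118)) - 9835) - 4617 = ((-7/6 - 59/3) - 9835) - 4617 = (-125/6 - 9835) - 4617 = -59135/6 - 4617 = -86837/6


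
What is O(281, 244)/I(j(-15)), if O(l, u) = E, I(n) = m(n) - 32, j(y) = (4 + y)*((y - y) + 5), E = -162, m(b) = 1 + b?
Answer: 81/43 ≈ 1.8837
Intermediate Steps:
j(y) = 20 + 5*y (j(y) = (4 + y)*(0 + 5) = (4 + y)*5 = 20 + 5*y)
I(n) = -31 + n (I(n) = (1 + n) - 32 = -31 + n)
O(l, u) = -162
O(281, 244)/I(j(-15)) = -162/(-31 + (20 + 5*(-15))) = -162/(-31 + (20 - 75)) = -162/(-31 - 55) = -162/(-86) = -162*(-1/86) = 81/43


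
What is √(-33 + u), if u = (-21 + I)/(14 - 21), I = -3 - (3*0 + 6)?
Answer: I*√1407/7 ≈ 5.3586*I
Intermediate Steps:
I = -9 (I = -3 - (0 + 6) = -3 - 1*6 = -3 - 6 = -9)
u = 30/7 (u = (-21 - 9)/(14 - 21) = -30/(-7) = -30*(-⅐) = 30/7 ≈ 4.2857)
√(-33 + u) = √(-33 + 30/7) = √(-201/7) = I*√1407/7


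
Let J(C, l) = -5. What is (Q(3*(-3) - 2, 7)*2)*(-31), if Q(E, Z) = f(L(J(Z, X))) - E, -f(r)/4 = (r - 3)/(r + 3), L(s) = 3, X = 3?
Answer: -682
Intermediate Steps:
f(r) = -4*(-3 + r)/(3 + r) (f(r) = -4*(r - 3)/(r + 3) = -4*(-3 + r)/(3 + r))
Q(E, Z) = -E (Q(E, Z) = 4*(3 - 1*3)/(3 + 3) - E = 4*(3 - 3)/6 - E = 4*(⅙)*0 - E = 0 - E = -E)
(Q(3*(-3) - 2, 7)*2)*(-31) = (-(3*(-3) - 2)*2)*(-31) = (-(-9 - 2)*2)*(-31) = (-1*(-11)*2)*(-31) = (11*2)*(-31) = 22*(-31) = -682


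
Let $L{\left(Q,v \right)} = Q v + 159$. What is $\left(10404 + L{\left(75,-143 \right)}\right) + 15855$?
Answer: $15693$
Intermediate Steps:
$L{\left(Q,v \right)} = 159 + Q v$
$\left(10404 + L{\left(75,-143 \right)}\right) + 15855 = \left(10404 + \left(159 + 75 \left(-143\right)\right)\right) + 15855 = \left(10404 + \left(159 - 10725\right)\right) + 15855 = \left(10404 - 10566\right) + 15855 = -162 + 15855 = 15693$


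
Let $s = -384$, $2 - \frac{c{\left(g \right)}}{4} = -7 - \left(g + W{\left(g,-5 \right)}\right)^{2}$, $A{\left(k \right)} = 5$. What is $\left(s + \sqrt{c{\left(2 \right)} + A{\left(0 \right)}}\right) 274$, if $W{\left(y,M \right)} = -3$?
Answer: $-105216 + 822 \sqrt{5} \approx -1.0338 \cdot 10^{5}$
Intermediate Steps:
$c{\left(g \right)} = 36 + 4 \left(-3 + g\right)^{2}$ ($c{\left(g \right)} = 8 - 4 \left(-7 - \left(g - 3\right)^{2}\right) = 8 - 4 \left(-7 - \left(-3 + g\right)^{2}\right) = 8 + \left(28 + 4 \left(-3 + g\right)^{2}\right) = 36 + 4 \left(-3 + g\right)^{2}$)
$\left(s + \sqrt{c{\left(2 \right)} + A{\left(0 \right)}}\right) 274 = \left(-384 + \sqrt{\left(36 + 4 \left(-3 + 2\right)^{2}\right) + 5}\right) 274 = \left(-384 + \sqrt{\left(36 + 4 \left(-1\right)^{2}\right) + 5}\right) 274 = \left(-384 + \sqrt{\left(36 + 4 \cdot 1\right) + 5}\right) 274 = \left(-384 + \sqrt{\left(36 + 4\right) + 5}\right) 274 = \left(-384 + \sqrt{40 + 5}\right) 274 = \left(-384 + \sqrt{45}\right) 274 = \left(-384 + 3 \sqrt{5}\right) 274 = -105216 + 822 \sqrt{5}$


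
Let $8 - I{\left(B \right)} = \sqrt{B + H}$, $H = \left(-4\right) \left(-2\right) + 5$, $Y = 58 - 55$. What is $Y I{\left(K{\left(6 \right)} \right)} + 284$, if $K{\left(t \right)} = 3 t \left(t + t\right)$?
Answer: $308 - 3 \sqrt{229} \approx 262.6$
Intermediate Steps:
$Y = 3$ ($Y = 58 - 55 = 3$)
$H = 13$ ($H = 8 + 5 = 13$)
$K{\left(t \right)} = 6 t^{2}$ ($K{\left(t \right)} = 3 t 2 t = 6 t^{2}$)
$I{\left(B \right)} = 8 - \sqrt{13 + B}$ ($I{\left(B \right)} = 8 - \sqrt{B + 13} = 8 - \sqrt{13 + B}$)
$Y I{\left(K{\left(6 \right)} \right)} + 284 = 3 \left(8 - \sqrt{13 + 6 \cdot 6^{2}}\right) + 284 = 3 \left(8 - \sqrt{13 + 6 \cdot 36}\right) + 284 = 3 \left(8 - \sqrt{13 + 216}\right) + 284 = 3 \left(8 - \sqrt{229}\right) + 284 = \left(24 - 3 \sqrt{229}\right) + 284 = 308 - 3 \sqrt{229}$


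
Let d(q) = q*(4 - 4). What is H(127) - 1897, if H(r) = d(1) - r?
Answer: -2024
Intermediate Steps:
d(q) = 0 (d(q) = q*0 = 0)
H(r) = -r (H(r) = 0 - r = -r)
H(127) - 1897 = -1*127 - 1897 = -127 - 1897 = -2024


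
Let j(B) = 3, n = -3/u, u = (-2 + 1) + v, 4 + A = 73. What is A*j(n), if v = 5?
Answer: 207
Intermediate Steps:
A = 69 (A = -4 + 73 = 69)
u = 4 (u = (-2 + 1) + 5 = -1 + 5 = 4)
n = -¾ (n = -3/4 = -3*¼ = -¾ ≈ -0.75000)
A*j(n) = 69*3 = 207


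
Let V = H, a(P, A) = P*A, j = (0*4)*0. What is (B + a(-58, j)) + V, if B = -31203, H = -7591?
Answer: -38794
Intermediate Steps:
j = 0 (j = 0*0 = 0)
a(P, A) = A*P
V = -7591
(B + a(-58, j)) + V = (-31203 + 0*(-58)) - 7591 = (-31203 + 0) - 7591 = -31203 - 7591 = -38794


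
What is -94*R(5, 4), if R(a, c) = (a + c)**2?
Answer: -7614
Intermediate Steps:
-94*R(5, 4) = -94*(5 + 4)**2 = -94*9**2 = -94*81 = -7614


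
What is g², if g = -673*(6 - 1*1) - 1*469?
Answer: 14699556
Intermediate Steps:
g = -3834 (g = -673*(6 - 1) - 469 = -673*5 - 469 = -3365 - 469 = -3834)
g² = (-3834)² = 14699556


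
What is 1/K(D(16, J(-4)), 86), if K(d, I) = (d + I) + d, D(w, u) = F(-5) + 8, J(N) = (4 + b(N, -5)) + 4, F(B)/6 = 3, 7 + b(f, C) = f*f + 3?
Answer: 1/138 ≈ 0.0072464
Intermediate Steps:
b(f, C) = -4 + f² (b(f, C) = -7 + (f*f + 3) = -7 + (f² + 3) = -7 + (3 + f²) = -4 + f²)
F(B) = 18 (F(B) = 6*3 = 18)
J(N) = 4 + N² (J(N) = (4 + (-4 + N²)) + 4 = N² + 4 = 4 + N²)
D(w, u) = 26 (D(w, u) = 18 + 8 = 26)
K(d, I) = I + 2*d (K(d, I) = (I + d) + d = I + 2*d)
1/K(D(16, J(-4)), 86) = 1/(86 + 2*26) = 1/(86 + 52) = 1/138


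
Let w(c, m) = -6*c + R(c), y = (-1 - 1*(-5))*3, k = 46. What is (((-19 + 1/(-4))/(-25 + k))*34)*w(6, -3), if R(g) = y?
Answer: 748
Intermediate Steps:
y = 12 (y = (-1 + 5)*3 = 4*3 = 12)
R(g) = 12
w(c, m) = 12 - 6*c (w(c, m) = -6*c + 12 = 12 - 6*c)
(((-19 + 1/(-4))/(-25 + k))*34)*w(6, -3) = (((-19 + 1/(-4))/(-25 + 46))*34)*(12 - 6*6) = (((-19 - ¼)/21)*34)*(12 - 36) = (-77/4*1/21*34)*(-24) = -11/12*34*(-24) = -187/6*(-24) = 748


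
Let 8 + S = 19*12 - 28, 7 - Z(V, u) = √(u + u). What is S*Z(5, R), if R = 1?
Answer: 1344 - 192*√2 ≈ 1072.5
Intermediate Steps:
Z(V, u) = 7 - √2*√u (Z(V, u) = 7 - √(u + u) = 7 - √(2*u) = 7 - √2*√u)
S = 192 (S = -8 + (19*12 - 28) = -8 + (228 - 28) = -8 + 200 = 192)
S*Z(5, R) = 192*(7 - √2*√1) = 192*(7 - 1*√2*1) = 192*(7 - √2) = 1344 - 192*√2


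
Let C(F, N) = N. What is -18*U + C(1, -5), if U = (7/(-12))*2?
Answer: 16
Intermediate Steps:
U = -7/6 (U = (7*(-1/12))*2 = -7/12*2 = -7/6 ≈ -1.1667)
-18*U + C(1, -5) = -18*(-7/6) - 5 = 21 - 5 = 16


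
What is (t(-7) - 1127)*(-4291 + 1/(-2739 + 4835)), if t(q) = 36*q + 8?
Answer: 12330684885/2096 ≈ 5.8830e+6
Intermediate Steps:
t(q) = 8 + 36*q
(t(-7) - 1127)*(-4291 + 1/(-2739 + 4835)) = ((8 + 36*(-7)) - 1127)*(-4291 + 1/(-2739 + 4835)) = ((8 - 252) - 1127)*(-4291 + 1/2096) = (-244 - 1127)*(-4291 + 1/2096) = -1371*(-8993935/2096) = 12330684885/2096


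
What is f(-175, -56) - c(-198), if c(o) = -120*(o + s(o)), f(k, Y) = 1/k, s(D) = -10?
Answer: -4368001/175 ≈ -24960.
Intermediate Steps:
c(o) = 1200 - 120*o (c(o) = -120*(o - 10) = -120*(-10 + o) = 1200 - 120*o)
f(-175, -56) - c(-198) = 1/(-175) - (1200 - 120*(-198)) = -1/175 - (1200 + 23760) = -1/175 - 1*24960 = -1/175 - 24960 = -4368001/175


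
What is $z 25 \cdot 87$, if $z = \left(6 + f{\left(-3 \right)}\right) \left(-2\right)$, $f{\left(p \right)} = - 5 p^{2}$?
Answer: $169650$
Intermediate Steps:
$z = 78$ ($z = \left(6 - 5 \left(-3\right)^{2}\right) \left(-2\right) = \left(6 - 45\right) \left(-2\right) = \left(-39\right) \left(-2\right) = 78$)
$z 25 \cdot 87 = 78 \cdot 25 \cdot 87 = 1950 \cdot 87 = 169650$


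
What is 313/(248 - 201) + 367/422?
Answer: 149335/19834 ≈ 7.5292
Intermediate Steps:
313/(248 - 201) + 367/422 = 313/47 + 367*(1/422) = 313*(1/47) + 367/422 = 313/47 + 367/422 = 149335/19834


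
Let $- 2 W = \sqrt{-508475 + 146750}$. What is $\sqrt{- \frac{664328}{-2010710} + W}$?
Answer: $\frac{\sqrt{1335770952880 - 10107386760250 i \sqrt{14469}}}{2010710} \approx 12.269 - 12.255 i$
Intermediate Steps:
$W = - \frac{5 i \sqrt{14469}}{2}$ ($W = - \frac{\sqrt{-508475 + 146750}}{2} = - \frac{\sqrt{-361725}}{2} = - \frac{5 i \sqrt{14469}}{2} \approx - 300.72 i$)
$\sqrt{- \frac{664328}{-2010710} + W} = \sqrt{- \frac{664328}{-2010710} - \frac{5 i \sqrt{14469}}{2}} = \sqrt{\left(-664328\right) \left(- \frac{1}{2010710}\right) - \frac{5 i \sqrt{14469}}{2}} = \sqrt{\frac{332164}{1005355} - \frac{5 i \sqrt{14469}}{2}}$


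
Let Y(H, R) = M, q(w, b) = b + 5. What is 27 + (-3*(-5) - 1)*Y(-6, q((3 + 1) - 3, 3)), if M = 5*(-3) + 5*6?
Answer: 237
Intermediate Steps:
q(w, b) = 5 + b
M = 15 (M = -15 + 30 = 15)
Y(H, R) = 15
27 + (-3*(-5) - 1)*Y(-6, q((3 + 1) - 3, 3)) = 27 + (-3*(-5) - 1)*15 = 27 + (15 - 1)*15 = 27 + 14*15 = 27 + 210 = 237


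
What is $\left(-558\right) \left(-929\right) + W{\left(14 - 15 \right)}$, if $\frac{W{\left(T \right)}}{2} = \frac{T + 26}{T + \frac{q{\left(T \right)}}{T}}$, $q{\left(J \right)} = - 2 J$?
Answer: $\frac{1555096}{3} \approx 5.1837 \cdot 10^{5}$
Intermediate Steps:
$W{\left(T \right)} = \frac{2 \left(26 + T\right)}{-2 + T}$ ($W{\left(T \right)} = 2 \frac{T + 26}{T + \frac{\left(-2\right) T}{T}} = 2 \frac{26 + T}{T - 2} = 2 \frac{26 + T}{-2 + T} = \frac{2 \left(26 + T\right)}{-2 + T}$)
$\left(-558\right) \left(-929\right) + W{\left(14 - 15 \right)} = \left(-558\right) \left(-929\right) + \frac{2 \left(26 + \left(14 - 15\right)\right)}{-2 + \left(14 - 15\right)} = 518382 + \frac{2 \left(26 + \left(14 - 15\right)\right)}{-2 + \left(14 - 15\right)} = 518382 + \frac{2 \left(26 - 1\right)}{-2 - 1} = 518382 + 2 \frac{1}{-3} \cdot 25 = 518382 + 2 \left(- \frac{1}{3}\right) 25 = 518382 - \frac{50}{3} = \frac{1555096}{3}$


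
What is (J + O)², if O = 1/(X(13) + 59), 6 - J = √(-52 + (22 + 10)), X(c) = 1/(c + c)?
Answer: 38179196/2356225 - 36944*I*√5/1535 ≈ 16.204 - 53.817*I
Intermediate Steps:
X(c) = 1/(2*c)
J = 6 - 2*I*√5 (J = 6 - √(-52 + (22 + 10)) = 6 - √(-52 + 32) = 6 - √(-20) = 6 - 2*I*√5 ≈ 6.0 - 4.4721*I)
O = 26/1535 (O = 1/((½)/13 + 59) = 1/((½)*(1/13) + 59) = 1/(1/26 + 59) = 1/(1535/26) = 26/1535 ≈ 0.016938)
(J + O)² = ((6 - 2*I*√5) + 26/1535)² = (9236/1535 - 2*I*√5)²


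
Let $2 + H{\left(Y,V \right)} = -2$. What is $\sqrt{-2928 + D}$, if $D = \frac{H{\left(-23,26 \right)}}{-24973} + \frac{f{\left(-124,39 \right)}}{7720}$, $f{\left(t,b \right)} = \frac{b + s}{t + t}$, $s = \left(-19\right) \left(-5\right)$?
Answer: $\frac{29 i \sqrt{124358216776540629090}}{5976538360} \approx 54.111 i$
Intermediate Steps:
$H{\left(Y,V \right)} = -4$ ($H{\left(Y,V \right)} = -2 - 2 = -4$)
$s = 95$
$f{\left(t,b \right)} = \frac{95 + b}{2 t}$ ($f{\left(t,b \right)} = \frac{b + 95}{t + t} = \frac{95 + b}{2 t}$)
$D = \frac{2155929}{23906153440}$ ($D = - \frac{4}{-24973} + \frac{\frac{1}{2} \frac{1}{-124} \left(95 + 39\right)}{7720} = \left(-4\right) \left(- \frac{1}{24973}\right) + \frac{1}{2} \left(- \frac{1}{124}\right) 134 \cdot \frac{1}{7720} = \frac{4}{24973} - \frac{67}{957280} = \frac{2155929}{23906153440} \approx 9.0183 \cdot 10^{-5}$)
$\sqrt{-2928 + D} = \sqrt{-2928 + \frac{2155929}{23906153440}} = \sqrt{- \frac{69997215116391}{23906153440}} = \frac{29 i \sqrt{124358216776540629090}}{5976538360}$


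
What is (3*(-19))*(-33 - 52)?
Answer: 4845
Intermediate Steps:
(3*(-19))*(-33 - 52) = -57*(-85) = 4845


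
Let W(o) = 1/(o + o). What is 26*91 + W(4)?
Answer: 18929/8 ≈ 2366.1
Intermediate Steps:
W(o) = 1/(2*o)
26*91 + W(4) = 26*91 + (1/2)/4 = 2366 + (1/2)*(1/4) = 2366 + 1/8 = 18929/8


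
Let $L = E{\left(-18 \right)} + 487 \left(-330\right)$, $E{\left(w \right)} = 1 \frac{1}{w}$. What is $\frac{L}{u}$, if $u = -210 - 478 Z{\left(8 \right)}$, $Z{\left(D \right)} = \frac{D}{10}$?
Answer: $\frac{14463905}{53316} \approx 271.29$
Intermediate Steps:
$E{\left(w \right)} = \frac{1}{w}$
$Z{\left(D \right)} = \frac{D}{10}$ ($Z{\left(D \right)} = D \frac{1}{10} = \frac{D}{10}$)
$L = - \frac{2892781}{18}$ ($L = \frac{1}{-18} + 487 \left(-330\right) = - \frac{1}{18} - 160710 = - \frac{2892781}{18} \approx -1.6071 \cdot 10^{5}$)
$u = - \frac{2962}{5}$ ($u = -210 - 478 \cdot \frac{1}{10} \cdot 8 = -210 - \frac{1912}{5} = - \frac{2962}{5} \approx -592.4$)
$\frac{L}{u} = - \frac{2892781}{18 \left(- \frac{2962}{5}\right)} = \left(- \frac{2892781}{18}\right) \left(- \frac{5}{2962}\right) = \frac{14463905}{53316}$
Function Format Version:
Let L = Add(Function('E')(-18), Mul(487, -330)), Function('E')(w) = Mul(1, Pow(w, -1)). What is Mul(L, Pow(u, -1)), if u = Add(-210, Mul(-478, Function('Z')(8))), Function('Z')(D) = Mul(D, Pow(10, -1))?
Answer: Rational(14463905, 53316) ≈ 271.29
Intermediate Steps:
Function('E')(w) = Pow(w, -1)
Function('Z')(D) = Mul(Rational(1, 10), D) (Function('Z')(D) = Mul(D, Rational(1, 10)) = Mul(Rational(1, 10), D))
L = Rational(-2892781, 18) (L = Add(Pow(-18, -1), Mul(487, -330)) = Add(Rational(-1, 18), -160710) = Rational(-2892781, 18) ≈ -1.6071e+5)
u = Rational(-2962, 5) (u = Add(-210, Mul(-478, Mul(Rational(1, 10), 8))) = Add(-210, Mul(-478, Rational(4, 5))) = Add(-210, Rational(-1912, 5)) = Rational(-2962, 5) ≈ -592.40)
Mul(L, Pow(u, -1)) = Mul(Rational(-2892781, 18), Pow(Rational(-2962, 5), -1)) = Mul(Rational(-2892781, 18), Rational(-5, 2962)) = Rational(14463905, 53316)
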